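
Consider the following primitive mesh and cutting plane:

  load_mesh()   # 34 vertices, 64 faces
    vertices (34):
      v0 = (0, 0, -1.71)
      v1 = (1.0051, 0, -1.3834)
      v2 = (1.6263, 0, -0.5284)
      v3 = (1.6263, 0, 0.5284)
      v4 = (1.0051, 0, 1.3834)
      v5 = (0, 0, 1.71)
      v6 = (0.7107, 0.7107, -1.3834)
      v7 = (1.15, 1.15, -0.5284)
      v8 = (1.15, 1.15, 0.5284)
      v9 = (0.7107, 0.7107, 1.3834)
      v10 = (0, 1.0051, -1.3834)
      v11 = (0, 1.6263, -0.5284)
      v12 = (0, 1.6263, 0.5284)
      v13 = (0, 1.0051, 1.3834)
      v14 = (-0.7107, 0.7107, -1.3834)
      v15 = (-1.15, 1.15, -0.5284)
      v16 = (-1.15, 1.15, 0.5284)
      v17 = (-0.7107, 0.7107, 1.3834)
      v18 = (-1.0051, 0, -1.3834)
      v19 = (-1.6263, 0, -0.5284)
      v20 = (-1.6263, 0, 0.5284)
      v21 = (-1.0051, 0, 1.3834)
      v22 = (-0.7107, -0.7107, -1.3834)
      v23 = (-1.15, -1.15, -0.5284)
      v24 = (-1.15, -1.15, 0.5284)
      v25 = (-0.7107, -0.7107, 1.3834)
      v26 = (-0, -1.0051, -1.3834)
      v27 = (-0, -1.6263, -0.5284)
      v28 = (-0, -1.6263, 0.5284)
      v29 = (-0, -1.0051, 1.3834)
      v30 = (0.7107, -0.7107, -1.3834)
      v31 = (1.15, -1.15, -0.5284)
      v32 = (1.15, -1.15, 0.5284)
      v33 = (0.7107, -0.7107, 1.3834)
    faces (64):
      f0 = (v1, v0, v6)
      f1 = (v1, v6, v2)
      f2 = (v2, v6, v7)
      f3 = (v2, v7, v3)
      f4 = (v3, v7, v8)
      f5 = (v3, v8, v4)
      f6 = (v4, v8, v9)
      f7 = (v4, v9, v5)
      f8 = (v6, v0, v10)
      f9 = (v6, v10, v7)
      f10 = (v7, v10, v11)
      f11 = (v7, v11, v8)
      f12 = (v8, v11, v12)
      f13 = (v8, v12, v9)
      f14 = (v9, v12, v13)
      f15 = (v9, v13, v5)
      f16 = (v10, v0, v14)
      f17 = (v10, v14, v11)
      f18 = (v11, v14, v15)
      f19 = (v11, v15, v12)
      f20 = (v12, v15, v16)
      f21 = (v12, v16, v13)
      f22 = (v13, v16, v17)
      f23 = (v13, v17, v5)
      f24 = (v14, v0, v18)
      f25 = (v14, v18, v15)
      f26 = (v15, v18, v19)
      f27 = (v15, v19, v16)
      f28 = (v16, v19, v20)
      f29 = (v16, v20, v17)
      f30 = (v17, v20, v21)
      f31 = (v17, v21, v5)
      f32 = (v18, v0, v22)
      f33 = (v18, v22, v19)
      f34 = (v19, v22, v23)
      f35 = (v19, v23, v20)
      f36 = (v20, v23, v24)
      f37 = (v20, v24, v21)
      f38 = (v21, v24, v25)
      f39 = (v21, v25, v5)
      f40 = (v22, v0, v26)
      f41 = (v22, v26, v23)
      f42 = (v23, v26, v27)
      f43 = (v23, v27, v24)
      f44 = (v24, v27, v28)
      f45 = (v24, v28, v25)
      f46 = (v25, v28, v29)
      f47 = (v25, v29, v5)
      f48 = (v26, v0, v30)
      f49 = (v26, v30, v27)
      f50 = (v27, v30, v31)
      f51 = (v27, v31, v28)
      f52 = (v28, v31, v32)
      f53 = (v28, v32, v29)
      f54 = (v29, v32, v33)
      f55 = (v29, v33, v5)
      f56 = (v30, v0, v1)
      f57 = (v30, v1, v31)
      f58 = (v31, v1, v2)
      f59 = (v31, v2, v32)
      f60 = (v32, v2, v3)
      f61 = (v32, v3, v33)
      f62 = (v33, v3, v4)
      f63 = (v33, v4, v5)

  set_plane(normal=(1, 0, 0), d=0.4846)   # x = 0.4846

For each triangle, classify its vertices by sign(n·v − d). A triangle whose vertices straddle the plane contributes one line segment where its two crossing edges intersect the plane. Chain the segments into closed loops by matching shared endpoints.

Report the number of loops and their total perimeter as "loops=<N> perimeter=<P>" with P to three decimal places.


loops=1 perimeter=9.642

Straddling triangles (20 of 64):
  (v1,v0,v6) [+-+] → (0.4846, 0, -1.55253)–(0.4846, 0.4846, -1.4873)  len=0.4890
  (v4,v9,v5) [++-] → (0.4846, 0.4846, 1.4873)–(0.4846, 0, 1.55253)  len=0.4890
  (v6,v0,v10) [+--] → (0.4846, 0.4846, -1.4873)–(0.4846, 0.80436, -1.3834)  len=0.3362
  (v6,v10,v7) [+-+] → (0.4846, 0.80436, -1.3834)–(0.4846, 1.06616, -1.02311)  len=0.4454
  (v7,v10,v11) [+--] → (0.4846, 1.06616, -1.02311)–(0.4846, 1.42559, -0.5284)  len=0.6115
  (v7,v11,v8) [+-+] → (0.4846, 1.42559, -0.5284)–(0.4846, 1.42559, -0.0830737)  len=0.4453
  (v8,v11,v12) [+--] → (0.4846, 1.42559, -0.0830737)–(0.4846, 1.42559, 0.5284)  len=0.6115
  (v8,v12,v9) [+-+] → (0.4846, 1.42559, 0.5284)–(0.4846, 1.00199, 1.11139)  len=0.7206
  (v9,v12,v13) [+--] → (0.4846, 1.00199, 1.11139)–(0.4846, 0.80436, 1.3834)  len=0.3362
  (v9,v13,v5) [+--] → (0.4846, 0.80436, 1.3834)–(0.4846, 0.4846, 1.4873)  len=0.3362
  (v26,v0,v30) [--+] → (0.4846, -0.4846, -1.4873)–(0.4846, -0.80436, -1.3834)  len=0.3362
  (v26,v30,v27) [-+-] → (0.4846, -0.80436, -1.3834)–(0.4846, -1.00199, -1.11139)  len=0.3362
  (v27,v30,v31) [-++] → (0.4846, -1.00199, -1.11139)–(0.4846, -1.42559, -0.5284)  len=0.7206
  (v27,v31,v28) [-+-] → (0.4846, -1.42559, -0.5284)–(0.4846, -1.42559, 0.0830737)  len=0.6115
  (v28,v31,v32) [-++] → (0.4846, -1.42559, 0.0830737)–(0.4846, -1.42559, 0.5284)  len=0.4453
  (v28,v32,v29) [-+-] → (0.4846, -1.42559, 0.5284)–(0.4846, -1.06616, 1.02311)  len=0.6115
  (v29,v32,v33) [-++] → (0.4846, -1.06616, 1.02311)–(0.4846, -0.80436, 1.3834)  len=0.4454
  (v29,v33,v5) [-+-] → (0.4846, -0.80436, 1.3834)–(0.4846, -0.4846, 1.4873)  len=0.3362
  (v30,v0,v1) [+-+] → (0.4846, -0.4846, -1.4873)–(0.4846, 0, -1.55253)  len=0.4890
  (v33,v4,v5) [++-] → (0.4846, 0, 1.55253)–(0.4846, -0.4846, 1.4873)  len=0.4890

Chained into 1 loop(s):
  loop 1: 20 segments, perimeter = 9.6418
Total perimeter = 9.642


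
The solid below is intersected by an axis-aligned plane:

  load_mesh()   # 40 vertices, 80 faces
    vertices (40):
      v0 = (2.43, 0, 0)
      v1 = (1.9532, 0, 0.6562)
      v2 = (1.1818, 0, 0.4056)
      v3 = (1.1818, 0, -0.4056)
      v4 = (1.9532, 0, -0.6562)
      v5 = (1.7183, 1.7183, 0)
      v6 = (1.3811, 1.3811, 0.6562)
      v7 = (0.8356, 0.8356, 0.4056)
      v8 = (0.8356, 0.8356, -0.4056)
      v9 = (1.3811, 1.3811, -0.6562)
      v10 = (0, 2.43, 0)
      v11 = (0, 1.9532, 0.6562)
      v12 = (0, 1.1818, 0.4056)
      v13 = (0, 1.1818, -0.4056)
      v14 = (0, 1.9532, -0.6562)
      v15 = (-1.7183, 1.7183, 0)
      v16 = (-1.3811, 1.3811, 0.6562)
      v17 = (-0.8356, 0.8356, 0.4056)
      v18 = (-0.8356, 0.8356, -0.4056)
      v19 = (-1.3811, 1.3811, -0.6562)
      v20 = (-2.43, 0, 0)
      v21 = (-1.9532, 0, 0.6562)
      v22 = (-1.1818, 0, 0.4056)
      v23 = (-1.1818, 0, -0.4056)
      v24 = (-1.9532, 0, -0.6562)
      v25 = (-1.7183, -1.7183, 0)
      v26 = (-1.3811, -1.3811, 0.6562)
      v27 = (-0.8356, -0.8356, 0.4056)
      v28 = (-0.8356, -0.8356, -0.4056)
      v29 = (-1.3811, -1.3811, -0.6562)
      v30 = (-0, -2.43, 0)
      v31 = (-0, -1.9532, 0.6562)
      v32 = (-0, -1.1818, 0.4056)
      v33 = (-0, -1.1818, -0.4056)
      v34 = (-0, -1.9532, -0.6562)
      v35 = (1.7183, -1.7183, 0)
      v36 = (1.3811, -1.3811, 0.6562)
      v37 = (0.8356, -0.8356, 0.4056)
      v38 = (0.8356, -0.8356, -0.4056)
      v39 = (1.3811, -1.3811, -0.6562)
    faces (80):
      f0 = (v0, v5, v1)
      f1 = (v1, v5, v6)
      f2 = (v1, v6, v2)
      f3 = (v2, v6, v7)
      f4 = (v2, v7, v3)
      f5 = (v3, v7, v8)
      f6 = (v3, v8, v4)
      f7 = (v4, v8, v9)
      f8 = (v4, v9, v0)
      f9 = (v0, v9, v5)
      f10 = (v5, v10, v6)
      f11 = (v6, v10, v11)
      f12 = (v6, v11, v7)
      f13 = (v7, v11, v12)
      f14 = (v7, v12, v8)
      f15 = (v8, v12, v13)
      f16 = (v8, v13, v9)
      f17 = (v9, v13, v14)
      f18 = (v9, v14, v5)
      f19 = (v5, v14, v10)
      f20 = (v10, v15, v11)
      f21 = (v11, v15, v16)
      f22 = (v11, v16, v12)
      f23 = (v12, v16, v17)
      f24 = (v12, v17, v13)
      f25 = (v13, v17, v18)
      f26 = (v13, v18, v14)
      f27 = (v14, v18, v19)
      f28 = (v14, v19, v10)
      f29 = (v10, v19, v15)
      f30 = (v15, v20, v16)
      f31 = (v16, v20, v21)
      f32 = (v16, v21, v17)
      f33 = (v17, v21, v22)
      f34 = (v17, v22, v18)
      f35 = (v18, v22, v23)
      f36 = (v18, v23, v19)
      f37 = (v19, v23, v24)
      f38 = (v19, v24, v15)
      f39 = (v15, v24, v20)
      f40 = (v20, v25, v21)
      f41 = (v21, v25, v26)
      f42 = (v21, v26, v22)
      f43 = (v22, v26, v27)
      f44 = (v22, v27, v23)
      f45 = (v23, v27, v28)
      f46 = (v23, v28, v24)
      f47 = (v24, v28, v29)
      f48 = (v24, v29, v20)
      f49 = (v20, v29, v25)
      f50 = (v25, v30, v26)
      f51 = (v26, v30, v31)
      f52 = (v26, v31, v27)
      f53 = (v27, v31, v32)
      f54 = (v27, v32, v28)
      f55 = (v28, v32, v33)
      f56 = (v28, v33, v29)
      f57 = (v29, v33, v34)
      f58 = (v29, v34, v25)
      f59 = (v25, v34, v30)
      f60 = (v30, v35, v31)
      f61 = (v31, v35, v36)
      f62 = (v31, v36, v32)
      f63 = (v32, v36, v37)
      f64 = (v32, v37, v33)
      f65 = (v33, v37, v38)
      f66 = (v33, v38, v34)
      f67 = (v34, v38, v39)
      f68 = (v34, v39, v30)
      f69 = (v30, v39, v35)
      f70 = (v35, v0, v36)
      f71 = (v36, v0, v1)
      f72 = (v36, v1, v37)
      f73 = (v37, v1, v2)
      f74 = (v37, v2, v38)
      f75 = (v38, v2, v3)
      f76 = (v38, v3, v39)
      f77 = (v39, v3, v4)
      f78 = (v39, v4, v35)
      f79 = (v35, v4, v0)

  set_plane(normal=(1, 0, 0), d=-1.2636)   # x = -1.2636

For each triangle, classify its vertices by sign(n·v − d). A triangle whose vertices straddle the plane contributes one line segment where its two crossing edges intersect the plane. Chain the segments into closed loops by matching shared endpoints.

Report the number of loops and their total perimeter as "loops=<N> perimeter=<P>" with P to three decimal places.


Straddling triangles (22 of 80):
  (v10,v15,v11) [+-+] → (-1.2636, 1.90663, 0)–(-1.2636, 1.78046, 0.173645)  len=0.2146
  (v11,v15,v16) [+--] → (-1.2636, 1.78046, 0.173645)–(-1.2636, 1.42977, 0.6562)  len=0.5965
  (v11,v16,v12) [+-+] → (-1.2636, 1.42977, 0.6562)–(-1.2636, 1.36414, 0.63488)  len=0.0690
  (v12,v16,v17) [+-+] → (-1.2636, 1.36414, 0.63488)–(-1.2636, 1.2636, 0.602221)  len=0.1057
  (v14,v18,v19) [++-] → (-1.2636, 1.2636, -0.602221)–(-1.2636, 1.42977, -0.6562)  len=0.1747
  (v14,v19,v10) [+-+] → (-1.2636, 1.42977, -0.6562)–(-1.2636, 1.47034, -0.600372)  len=0.0690
  (v10,v19,v15) [+--] → (-1.2636, 1.47034, -0.600372)–(-1.2636, 1.90663, 0)  len=0.7422
  (v16,v21,v17) [--+] → (-1.2636, 0.515596, 0.501571)–(-1.2636, 1.2636, 0.602221)  len=0.7547
  (v17,v21,v22) [+-+] → (-1.2636, 0.515596, 0.501571)–(-1.2636, 0, 0.432174)  len=0.5202
  (v18,v23,v19) [++-] → (-1.2636, 0.566854, -0.508455)–(-1.2636, 1.2636, -0.602221)  len=0.7030
  (v19,v23,v24) [-+-] → (-1.2636, 0.566854, -0.508455)–(-1.2636, 0, -0.432174)  len=0.5720
  (v21,v26,v22) [--+] → (-1.2636, -0.566854, 0.508455)–(-1.2636, 0, 0.432174)  len=0.5720
  (v22,v26,v27) [+-+] → (-1.2636, -0.566854, 0.508455)–(-1.2636, -1.2636, 0.602221)  len=0.7030
  (v23,v28,v24) [++-] → (-1.2636, -0.515596, -0.501571)–(-1.2636, 0, -0.432174)  len=0.5202
  (v24,v28,v29) [-+-] → (-1.2636, -0.515596, -0.501571)–(-1.2636, -1.2636, -0.602221)  len=0.7547
  (v25,v30,v26) [-+-] → (-1.2636, -1.90663, 0)–(-1.2636, -1.47034, 0.600372)  len=0.7422
  (v26,v30,v31) [-++] → (-1.2636, -1.47034, 0.600372)–(-1.2636, -1.42977, 0.6562)  len=0.0690
  (v26,v31,v27) [-++] → (-1.2636, -1.42977, 0.6562)–(-1.2636, -1.2636, 0.602221)  len=0.1747
  (v28,v33,v29) [++-] → (-1.2636, -1.36414, -0.63488)–(-1.2636, -1.2636, -0.602221)  len=0.1057
  (v29,v33,v34) [-++] → (-1.2636, -1.36414, -0.63488)–(-1.2636, -1.42977, -0.6562)  len=0.0690
  (v29,v34,v25) [-+-] → (-1.2636, -1.42977, -0.6562)–(-1.2636, -1.78046, -0.173645)  len=0.5965
  (v25,v34,v30) [-++] → (-1.2636, -1.78046, -0.173645)–(-1.2636, -1.90663, 0)  len=0.2146

Chained into 1 loop(s):
  loop 1: 22 segments, perimeter = 9.0435
Total perimeter = 9.044

loops=1 perimeter=9.044


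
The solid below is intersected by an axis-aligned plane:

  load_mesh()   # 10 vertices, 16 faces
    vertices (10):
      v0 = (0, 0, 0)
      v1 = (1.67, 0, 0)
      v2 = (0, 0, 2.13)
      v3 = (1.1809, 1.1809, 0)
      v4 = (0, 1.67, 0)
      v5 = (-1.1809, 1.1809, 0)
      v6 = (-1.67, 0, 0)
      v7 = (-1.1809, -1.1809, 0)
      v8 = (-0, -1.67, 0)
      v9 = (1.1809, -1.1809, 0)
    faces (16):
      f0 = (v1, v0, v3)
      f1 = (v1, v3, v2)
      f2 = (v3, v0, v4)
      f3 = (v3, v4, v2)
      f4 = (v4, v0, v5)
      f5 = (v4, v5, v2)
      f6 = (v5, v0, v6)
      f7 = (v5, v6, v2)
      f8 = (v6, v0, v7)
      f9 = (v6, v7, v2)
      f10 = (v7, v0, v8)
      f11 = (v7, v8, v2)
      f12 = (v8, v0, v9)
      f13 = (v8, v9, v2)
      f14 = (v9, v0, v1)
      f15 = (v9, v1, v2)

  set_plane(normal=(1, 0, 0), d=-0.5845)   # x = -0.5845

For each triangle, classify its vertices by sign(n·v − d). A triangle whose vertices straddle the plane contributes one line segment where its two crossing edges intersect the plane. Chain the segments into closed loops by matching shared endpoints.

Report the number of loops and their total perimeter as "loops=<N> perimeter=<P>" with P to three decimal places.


loops=1 perimeter=6.912

Straddling triangles (8 of 16):
  (v4,v0,v5) [++-] → (-0.5845, 0.5845, 0)–(-0.5845, 1.42791, 0)  len=0.8434
  (v4,v5,v2) [+-+] → (-0.5845, 1.42791, 0)–(-0.5845, 0.5845, 1.07573)  len=1.3669
  (v5,v0,v6) [-+-] → (-0.5845, 0.5845, 0)–(-0.5845, 0, 0)  len=0.5845
  (v5,v6,v2) [--+] → (-0.5845, 0, 1.3845)–(-0.5845, 0.5845, 1.07573)  len=0.6610
  (v6,v0,v7) [-+-] → (-0.5845, 0, 0)–(-0.5845, -0.5845, 0)  len=0.5845
  (v6,v7,v2) [--+] → (-0.5845, -0.5845, 1.07573)–(-0.5845, 0, 1.3845)  len=0.6610
  (v7,v0,v8) [-++] → (-0.5845, -0.5845, 0)–(-0.5845, -1.42791, 0)  len=0.8434
  (v7,v8,v2) [-++] → (-0.5845, -1.42791, 0)–(-0.5845, -0.5845, 1.07573)  len=1.3669

Chained into 1 loop(s):
  loop 1: 8 segments, perimeter = 6.9118
Total perimeter = 6.912


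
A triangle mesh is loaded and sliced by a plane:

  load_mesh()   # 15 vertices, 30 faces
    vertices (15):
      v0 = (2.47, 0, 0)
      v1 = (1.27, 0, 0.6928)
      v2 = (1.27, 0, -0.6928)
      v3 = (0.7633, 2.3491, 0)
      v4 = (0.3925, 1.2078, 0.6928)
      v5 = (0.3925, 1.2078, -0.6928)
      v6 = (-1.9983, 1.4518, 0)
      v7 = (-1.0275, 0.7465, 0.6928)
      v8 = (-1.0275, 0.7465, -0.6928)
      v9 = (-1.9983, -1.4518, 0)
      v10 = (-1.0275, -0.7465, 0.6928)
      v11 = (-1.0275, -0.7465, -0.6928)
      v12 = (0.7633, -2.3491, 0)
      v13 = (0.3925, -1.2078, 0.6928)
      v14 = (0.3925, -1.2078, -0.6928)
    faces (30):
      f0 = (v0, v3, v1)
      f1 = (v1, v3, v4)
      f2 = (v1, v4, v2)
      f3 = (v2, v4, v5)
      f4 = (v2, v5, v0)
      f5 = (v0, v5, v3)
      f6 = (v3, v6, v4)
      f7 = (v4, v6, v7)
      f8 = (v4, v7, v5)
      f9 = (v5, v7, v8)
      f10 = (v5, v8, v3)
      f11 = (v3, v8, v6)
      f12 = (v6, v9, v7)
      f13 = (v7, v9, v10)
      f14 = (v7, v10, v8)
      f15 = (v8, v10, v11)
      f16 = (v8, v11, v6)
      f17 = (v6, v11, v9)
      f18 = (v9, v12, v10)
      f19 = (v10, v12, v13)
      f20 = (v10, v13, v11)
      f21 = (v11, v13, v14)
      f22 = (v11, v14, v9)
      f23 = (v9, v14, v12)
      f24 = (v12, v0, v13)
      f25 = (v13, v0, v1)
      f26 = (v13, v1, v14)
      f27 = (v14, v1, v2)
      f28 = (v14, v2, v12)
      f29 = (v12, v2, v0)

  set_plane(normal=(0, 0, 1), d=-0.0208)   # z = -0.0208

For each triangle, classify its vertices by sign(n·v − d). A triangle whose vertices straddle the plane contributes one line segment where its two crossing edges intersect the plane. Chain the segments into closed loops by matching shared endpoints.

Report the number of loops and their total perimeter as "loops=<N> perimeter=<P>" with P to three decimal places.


Straddling triangles (20 of 30):
  (v1,v4,v2) [++-] → (0.844423, 0.585769, -0.0208)–(1.27, 0, -0.0208)  len=0.7240
  (v2,v4,v5) [-+-] → (0.844423, 0.585769, -0.0208)–(0.3925, 1.2078, -0.0208)  len=0.7689
  (v2,v5,v0) [--+] → (2.40763, 0.0362619, -0.0208)–(2.43397, 0, -0.0208)  len=0.0448
  (v0,v5,v3) [+-+] → (2.40763, 0.0362619, -0.0208)–(0.752167, 2.31483, -0.0208)  len=2.8165
  (v4,v7,v5) [++-] → (-0.296184, 0.984075, -0.0208)–(0.3925, 1.2078, -0.0208)  len=0.7241
  (v5,v7,v8) [-+-] → (-0.296184, 0.984075, -0.0208)–(-1.0275, 0.7465, -0.0208)  len=0.7689
  (v5,v8,v3) [--+] → (0.709535, 2.30098, -0.0208)–(0.752167, 2.31483, -0.0208)  len=0.0448
  (v3,v8,v6) [+-+] → (0.709535, 2.30098, -0.0208)–(-1.96915, 1.43062, -0.0208)  len=2.8165
  (v7,v10,v8) [++-] → (-1.0275, 0.0224122, -0.0208)–(-1.0275, 0.7465, -0.0208)  len=0.7241
  (v8,v10,v11) [-+-] → (-1.0275, 0.0224122, -0.0208)–(-1.0275, -0.7465, -0.0208)  len=0.7689
  (v8,v11,v6) [--+] → (-1.96915, 1.3858, -0.0208)–(-1.96915, 1.43062, -0.0208)  len=0.0448
  (v6,v11,v9) [+-+] → (-1.96915, 1.3858, -0.0208)–(-1.96915, -1.43062, -0.0208)  len=2.8164
  (v10,v13,v11) [++-] → (-0.338816, -0.970225, -0.0208)–(-1.0275, -0.7465, -0.0208)  len=0.7241
  (v11,v13,v14) [-+-] → (-0.338816, -0.970225, -0.0208)–(0.3925, -1.2078, -0.0208)  len=0.7689
  (v11,v14,v9) [--+] → (-1.92652, -1.44447, -0.0208)–(-1.96915, -1.43062, -0.0208)  len=0.0448
  (v9,v14,v12) [+-+] → (-1.92652, -1.44447, -0.0208)–(0.752167, -2.31483, -0.0208)  len=2.8165
  (v13,v1,v14) [++-] → (0.818077, -0.622031, -0.0208)–(0.3925, -1.2078, -0.0208)  len=0.7240
  (v14,v1,v2) [-+-] → (0.818077, -0.622031, -0.0208)–(1.27, 0, -0.0208)  len=0.7689
  (v14,v2,v12) [--+] → (0.778513, -2.27857, -0.0208)–(0.752167, -2.31483, -0.0208)  len=0.0448
  (v12,v2,v0) [+-+] → (0.778513, -2.27857, -0.0208)–(2.43397, 0, -0.0208)  len=2.8165

Chained into 2 loop(s):
  loop 1: 10 segments, perimeter = 7.4649
  loop 2: 10 segments, perimeter = 14.3065
Total perimeter = 21.771

loops=2 perimeter=21.771


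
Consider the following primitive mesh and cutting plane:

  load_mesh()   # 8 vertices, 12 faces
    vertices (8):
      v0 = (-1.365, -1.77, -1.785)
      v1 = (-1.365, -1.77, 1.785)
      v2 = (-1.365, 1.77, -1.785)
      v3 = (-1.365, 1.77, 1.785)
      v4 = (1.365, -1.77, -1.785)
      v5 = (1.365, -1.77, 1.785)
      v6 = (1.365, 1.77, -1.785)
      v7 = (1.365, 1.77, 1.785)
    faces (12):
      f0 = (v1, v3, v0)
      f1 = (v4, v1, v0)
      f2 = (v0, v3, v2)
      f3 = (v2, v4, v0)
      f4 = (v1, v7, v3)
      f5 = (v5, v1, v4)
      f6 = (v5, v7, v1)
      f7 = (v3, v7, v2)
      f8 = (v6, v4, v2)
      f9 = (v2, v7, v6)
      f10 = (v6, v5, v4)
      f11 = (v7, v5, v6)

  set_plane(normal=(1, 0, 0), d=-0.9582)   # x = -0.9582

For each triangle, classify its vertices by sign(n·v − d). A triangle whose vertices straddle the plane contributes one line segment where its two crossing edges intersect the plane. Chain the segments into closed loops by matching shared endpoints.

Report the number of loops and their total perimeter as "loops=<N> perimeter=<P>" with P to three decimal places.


loops=1 perimeter=14.220

Straddling triangles (8 of 12):
  (v4,v1,v0) [+--] → (-0.9582, -1.77, 1.25303)–(-0.9582, -1.77, -1.785)  len=3.0380
  (v2,v4,v0) [-+-] → (-0.9582, 1.2425, -1.785)–(-0.9582, -1.77, -1.785)  len=3.0125
  (v1,v7,v3) [-+-] → (-0.9582, -1.2425, 1.785)–(-0.9582, 1.77, 1.785)  len=3.0125
  (v5,v1,v4) [+-+] → (-0.9582, -1.77, 1.785)–(-0.9582, -1.77, 1.25303)  len=0.5320
  (v5,v7,v1) [++-] → (-0.9582, -1.2425, 1.785)–(-0.9582, -1.77, 1.785)  len=0.5275
  (v3,v7,v2) [-+-] → (-0.9582, 1.77, 1.785)–(-0.9582, 1.77, -1.25303)  len=3.0380
  (v6,v4,v2) [++-] → (-0.9582, 1.2425, -1.785)–(-0.9582, 1.77, -1.785)  len=0.5275
  (v2,v7,v6) [-++] → (-0.9582, 1.77, -1.25303)–(-0.9582, 1.77, -1.785)  len=0.5320

Chained into 1 loop(s):
  loop 1: 8 segments, perimeter = 14.2200
Total perimeter = 14.220


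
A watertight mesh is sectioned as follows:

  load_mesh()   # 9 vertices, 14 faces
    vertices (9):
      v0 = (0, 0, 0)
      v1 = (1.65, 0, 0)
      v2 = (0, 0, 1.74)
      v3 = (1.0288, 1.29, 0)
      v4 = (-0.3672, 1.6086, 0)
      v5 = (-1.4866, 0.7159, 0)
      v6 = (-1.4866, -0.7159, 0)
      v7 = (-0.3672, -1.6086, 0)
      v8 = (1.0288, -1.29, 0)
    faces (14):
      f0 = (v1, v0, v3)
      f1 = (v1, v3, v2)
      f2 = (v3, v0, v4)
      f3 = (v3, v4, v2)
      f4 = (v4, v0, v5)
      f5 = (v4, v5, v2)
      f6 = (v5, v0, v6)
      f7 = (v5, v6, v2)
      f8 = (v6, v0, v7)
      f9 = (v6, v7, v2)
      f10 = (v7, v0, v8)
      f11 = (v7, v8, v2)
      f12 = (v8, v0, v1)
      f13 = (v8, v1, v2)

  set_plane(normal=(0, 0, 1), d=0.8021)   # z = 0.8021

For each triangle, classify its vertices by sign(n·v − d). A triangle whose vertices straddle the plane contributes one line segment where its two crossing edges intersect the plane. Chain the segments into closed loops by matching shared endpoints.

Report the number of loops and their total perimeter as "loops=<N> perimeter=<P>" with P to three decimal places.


loops=1 perimeter=5.402

Straddling triangles (7 of 14):
  (v1,v3,v2) [--+] → (0.554547, 0.69534, 0.8021)–(0.889388, 0, 0.8021)  len=0.7718
  (v3,v4,v2) [--+] → (-0.197929, 0.867072, 0.8021)–(0.554547, 0.69534, 0.8021)  len=0.7718
  (v4,v5,v2) [--+] → (-0.801312, 0.385887, 0.8021)–(-0.197929, 0.867072, 0.8021)  len=0.7718
  (v5,v6,v2) [--+] → (-0.801312, -0.385887, 0.8021)–(-0.801312, 0.385887, 0.8021)  len=0.7718
  (v6,v7,v2) [--+] → (-0.197929, -0.867072, 0.8021)–(-0.801312, -0.385887, 0.8021)  len=0.7718
  (v7,v8,v2) [--+] → (0.554547, -0.69534, 0.8021)–(-0.197929, -0.867072, 0.8021)  len=0.7718
  (v8,v1,v2) [--+] → (0.889388, 0, 0.8021)–(0.554547, -0.69534, 0.8021)  len=0.7718

Chained into 1 loop(s):
  loop 1: 7 segments, perimeter = 5.4025
Total perimeter = 5.402


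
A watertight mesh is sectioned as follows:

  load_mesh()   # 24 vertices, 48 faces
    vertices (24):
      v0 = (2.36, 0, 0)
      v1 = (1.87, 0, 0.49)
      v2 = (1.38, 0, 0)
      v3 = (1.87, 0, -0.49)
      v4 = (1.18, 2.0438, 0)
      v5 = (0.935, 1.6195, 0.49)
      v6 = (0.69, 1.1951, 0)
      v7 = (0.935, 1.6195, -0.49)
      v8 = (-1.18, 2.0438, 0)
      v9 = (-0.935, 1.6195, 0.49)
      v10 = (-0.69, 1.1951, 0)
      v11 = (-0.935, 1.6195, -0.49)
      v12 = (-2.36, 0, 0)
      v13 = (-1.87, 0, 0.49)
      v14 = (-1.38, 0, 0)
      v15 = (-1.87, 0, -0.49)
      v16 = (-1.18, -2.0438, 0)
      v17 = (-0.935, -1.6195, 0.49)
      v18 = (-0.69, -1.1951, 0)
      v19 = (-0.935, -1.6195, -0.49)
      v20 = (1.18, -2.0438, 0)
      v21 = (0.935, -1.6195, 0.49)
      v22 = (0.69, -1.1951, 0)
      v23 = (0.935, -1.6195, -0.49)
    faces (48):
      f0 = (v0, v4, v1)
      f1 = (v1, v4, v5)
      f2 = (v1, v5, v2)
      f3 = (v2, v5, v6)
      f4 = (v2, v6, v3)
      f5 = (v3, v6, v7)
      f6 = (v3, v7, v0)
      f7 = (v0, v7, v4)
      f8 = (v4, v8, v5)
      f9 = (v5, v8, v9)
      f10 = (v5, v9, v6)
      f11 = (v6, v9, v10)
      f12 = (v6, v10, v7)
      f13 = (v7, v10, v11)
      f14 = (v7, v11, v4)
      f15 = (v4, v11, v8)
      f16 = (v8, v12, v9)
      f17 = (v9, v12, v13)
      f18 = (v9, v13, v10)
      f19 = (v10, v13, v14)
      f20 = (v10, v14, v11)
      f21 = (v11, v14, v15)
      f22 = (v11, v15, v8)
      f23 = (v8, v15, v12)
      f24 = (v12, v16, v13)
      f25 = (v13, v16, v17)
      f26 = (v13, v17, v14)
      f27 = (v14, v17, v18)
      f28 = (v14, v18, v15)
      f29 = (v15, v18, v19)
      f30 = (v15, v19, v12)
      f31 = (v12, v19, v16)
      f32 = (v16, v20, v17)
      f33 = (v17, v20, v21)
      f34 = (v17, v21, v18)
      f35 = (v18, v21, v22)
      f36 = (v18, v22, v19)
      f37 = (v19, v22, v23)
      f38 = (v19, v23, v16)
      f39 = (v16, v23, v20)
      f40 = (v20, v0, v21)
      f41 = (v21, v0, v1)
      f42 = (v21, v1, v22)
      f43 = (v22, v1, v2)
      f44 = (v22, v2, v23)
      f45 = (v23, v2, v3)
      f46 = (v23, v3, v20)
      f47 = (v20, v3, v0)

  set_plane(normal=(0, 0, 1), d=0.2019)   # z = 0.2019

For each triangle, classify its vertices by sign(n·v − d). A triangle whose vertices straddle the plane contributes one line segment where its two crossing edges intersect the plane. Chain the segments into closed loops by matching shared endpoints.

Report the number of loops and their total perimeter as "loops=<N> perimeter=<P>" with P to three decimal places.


loops=2 perimeter=22.440

Straddling triangles (24 of 48):
  (v0,v4,v1) [--+] → (1.46431, 1.20167, 0.2019)–(2.1581, 0, 0.2019)  len=1.3876
  (v1,v4,v5) [+-+] → (1.46431, 1.20167, 0.2019)–(1.07905, 1.86897, 0.2019)  len=0.7705
  (v1,v5,v2) [++-] → (1.19664, 0.6673, 0.2019)–(1.5819, 0, 0.2019)  len=0.7705
  (v2,v5,v6) [-+-] → (1.19664, 0.6673, 0.2019)–(0.79095, 1.36997, 0.2019)  len=0.8114
  (v4,v8,v5) [--+] → (-0.308534, 1.86897, 0.2019)–(1.07905, 1.86897, 0.2019)  len=1.3876
  (v5,v8,v9) [+-+] → (-0.308534, 1.86897, 0.2019)–(-1.07905, 1.86897, 0.2019)  len=0.7705
  (v5,v9,v6) [++-] → (0.0204337, 1.36997, 0.2019)–(0.79095, 1.36997, 0.2019)  len=0.7705
  (v6,v9,v10) [-+-] → (0.0204337, 1.36997, 0.2019)–(-0.79095, 1.36997, 0.2019)  len=0.8114
  (v8,v12,v9) [--+] → (-1.77284, 0.6673, 0.2019)–(-1.07905, 1.86897, 0.2019)  len=1.3876
  (v9,v12,v13) [+-+] → (-1.77284, 0.6673, 0.2019)–(-2.1581, 0, 0.2019)  len=0.7705
  (v9,v13,v10) [++-] → (-1.17621, 0.70267, 0.2019)–(-0.79095, 1.36997, 0.2019)  len=0.7705
  (v10,v13,v14) [-+-] → (-1.17621, 0.70267, 0.2019)–(-1.5819, 0, 0.2019)  len=0.8114
  (v12,v16,v13) [--+] → (-1.46431, -1.20167, 0.2019)–(-2.1581, 0, 0.2019)  len=1.3876
  (v13,v16,v17) [+-+] → (-1.46431, -1.20167, 0.2019)–(-1.07905, -1.86897, 0.2019)  len=0.7705
  (v13,v17,v14) [++-] → (-1.19664, -0.6673, 0.2019)–(-1.5819, 0, 0.2019)  len=0.7705
  (v14,v17,v18) [-+-] → (-1.19664, -0.6673, 0.2019)–(-0.79095, -1.36997, 0.2019)  len=0.8114
  (v16,v20,v17) [--+] → (0.308534, -1.86897, 0.2019)–(-1.07905, -1.86897, 0.2019)  len=1.3876
  (v17,v20,v21) [+-+] → (0.308534, -1.86897, 0.2019)–(1.07905, -1.86897, 0.2019)  len=0.7705
  (v17,v21,v18) [++-] → (-0.0204337, -1.36997, 0.2019)–(-0.79095, -1.36997, 0.2019)  len=0.7705
  (v18,v21,v22) [-+-] → (-0.0204337, -1.36997, 0.2019)–(0.79095, -1.36997, 0.2019)  len=0.8114
  (v20,v0,v21) [--+] → (1.77284, -0.6673, 0.2019)–(1.07905, -1.86897, 0.2019)  len=1.3876
  (v21,v0,v1) [+-+] → (1.77284, -0.6673, 0.2019)–(2.1581, 0, 0.2019)  len=0.7705
  (v21,v1,v22) [++-] → (1.17621, -0.70267, 0.2019)–(0.79095, -1.36997, 0.2019)  len=0.7705
  (v22,v1,v2) [-+-] → (1.17621, -0.70267, 0.2019)–(1.5819, 0, 0.2019)  len=0.8114

Chained into 2 loop(s):
  loop 1: 12 segments, perimeter = 12.9486
  loop 2: 12 segments, perimeter = 9.4914
Total perimeter = 22.440


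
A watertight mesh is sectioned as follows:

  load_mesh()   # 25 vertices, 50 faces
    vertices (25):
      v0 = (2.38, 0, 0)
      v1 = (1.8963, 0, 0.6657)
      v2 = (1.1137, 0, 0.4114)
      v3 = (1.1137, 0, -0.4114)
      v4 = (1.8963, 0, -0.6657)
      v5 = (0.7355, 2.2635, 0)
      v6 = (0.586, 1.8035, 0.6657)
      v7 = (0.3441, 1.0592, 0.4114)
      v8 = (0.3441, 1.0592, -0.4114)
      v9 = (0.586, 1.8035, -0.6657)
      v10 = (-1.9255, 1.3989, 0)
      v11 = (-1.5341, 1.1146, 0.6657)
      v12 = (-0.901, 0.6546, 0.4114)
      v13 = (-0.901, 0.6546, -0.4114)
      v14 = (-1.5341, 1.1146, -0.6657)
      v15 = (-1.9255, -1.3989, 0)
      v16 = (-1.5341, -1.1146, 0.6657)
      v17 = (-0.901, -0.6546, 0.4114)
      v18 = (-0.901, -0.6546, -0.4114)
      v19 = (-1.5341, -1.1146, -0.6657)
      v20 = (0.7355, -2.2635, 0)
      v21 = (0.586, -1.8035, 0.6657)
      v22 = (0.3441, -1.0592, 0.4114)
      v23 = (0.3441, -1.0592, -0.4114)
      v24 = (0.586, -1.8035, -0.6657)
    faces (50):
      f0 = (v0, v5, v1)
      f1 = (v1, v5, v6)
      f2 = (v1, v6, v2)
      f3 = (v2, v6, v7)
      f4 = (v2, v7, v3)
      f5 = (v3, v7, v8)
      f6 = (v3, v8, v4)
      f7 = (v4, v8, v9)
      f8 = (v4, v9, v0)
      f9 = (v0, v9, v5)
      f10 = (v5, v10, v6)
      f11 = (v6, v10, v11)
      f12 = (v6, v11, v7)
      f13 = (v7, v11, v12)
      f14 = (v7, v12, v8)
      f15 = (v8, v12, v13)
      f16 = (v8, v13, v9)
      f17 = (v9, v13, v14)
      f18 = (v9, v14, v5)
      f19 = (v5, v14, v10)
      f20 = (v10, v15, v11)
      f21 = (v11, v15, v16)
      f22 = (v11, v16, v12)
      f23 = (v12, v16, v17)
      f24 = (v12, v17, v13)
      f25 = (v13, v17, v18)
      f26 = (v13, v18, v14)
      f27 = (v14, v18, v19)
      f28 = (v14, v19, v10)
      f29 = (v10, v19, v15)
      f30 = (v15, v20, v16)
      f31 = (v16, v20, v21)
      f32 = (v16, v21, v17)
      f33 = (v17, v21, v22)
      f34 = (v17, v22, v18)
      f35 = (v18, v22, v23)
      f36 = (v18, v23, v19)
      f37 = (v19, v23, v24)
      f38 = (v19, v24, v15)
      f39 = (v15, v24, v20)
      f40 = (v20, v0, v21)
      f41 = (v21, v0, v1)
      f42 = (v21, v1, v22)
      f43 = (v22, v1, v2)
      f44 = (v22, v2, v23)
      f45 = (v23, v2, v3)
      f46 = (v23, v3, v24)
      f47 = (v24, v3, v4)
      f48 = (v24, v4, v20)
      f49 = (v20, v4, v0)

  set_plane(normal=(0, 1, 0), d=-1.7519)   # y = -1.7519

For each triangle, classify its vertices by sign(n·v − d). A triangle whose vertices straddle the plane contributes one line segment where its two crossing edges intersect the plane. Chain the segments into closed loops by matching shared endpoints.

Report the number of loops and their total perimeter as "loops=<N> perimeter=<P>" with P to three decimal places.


Straddling triangles (14 of 50):
  (v15,v20,v16) [+-+] → (-0.839063, -1.7519, 0)–(-0.275143, -1.7519, 0.296433)  len=0.6371
  (v16,v20,v21) [+--] → (-0.275143, -1.7519, 0.296433)–(0.4272, -1.7519, 0.6657)  len=0.7935
  (v16,v21,v17) [+-+] → (0.4272, -1.7519, 0.6657)–(0.519215, -1.7519, 0.654279)  len=0.0927
  (v17,v21,v22) [+-+] → (0.519215, -1.7519, 0.654279)–(0.56923, -1.7519, 0.64807)  len=0.0504
  (v19,v23,v24) [++-] → (0.56923, -1.7519, -0.64807)–(0.4272, -1.7519, -0.6657)  len=0.1431
  (v19,v24,v15) [+-+] → (0.4272, -1.7519, -0.6657)–(0.2657, -1.7519, -0.580801)  len=0.1825
  (v15,v24,v20) [+--] → (0.2657, -1.7519, -0.580801)–(-0.839063, -1.7519, 0)  len=1.2481
  (v20,v0,v21) [-+-] → (1.10719, -1.7519, 0)–(0.637328, -1.7519, 0.646654)  len=0.7993
  (v21,v0,v1) [-++] → (0.637328, -1.7519, 0.646654)–(0.623489, -1.7519, 0.6657)  len=0.0235
  (v21,v1,v22) [-++] → (0.623489, -1.7519, 0.6657)–(0.56923, -1.7519, 0.64807)  len=0.0571
  (v23,v3,v24) [++-] → (0.601098, -1.7519, -0.658424)–(0.56923, -1.7519, -0.64807)  len=0.0335
  (v24,v3,v4) [-++] → (0.601098, -1.7519, -0.658424)–(0.623489, -1.7519, -0.6657)  len=0.0235
  (v24,v4,v20) [-+-] → (0.623489, -1.7519, -0.6657)–(0.997866, -1.7519, -0.150463)  len=0.6369
  (v20,v4,v0) [-++] → (0.997866, -1.7519, -0.150463)–(1.10719, -1.7519, 0)  len=0.1860

Chained into 1 loop(s):
  loop 1: 14 segments, perimeter = 4.9073
Total perimeter = 4.907

loops=1 perimeter=4.907


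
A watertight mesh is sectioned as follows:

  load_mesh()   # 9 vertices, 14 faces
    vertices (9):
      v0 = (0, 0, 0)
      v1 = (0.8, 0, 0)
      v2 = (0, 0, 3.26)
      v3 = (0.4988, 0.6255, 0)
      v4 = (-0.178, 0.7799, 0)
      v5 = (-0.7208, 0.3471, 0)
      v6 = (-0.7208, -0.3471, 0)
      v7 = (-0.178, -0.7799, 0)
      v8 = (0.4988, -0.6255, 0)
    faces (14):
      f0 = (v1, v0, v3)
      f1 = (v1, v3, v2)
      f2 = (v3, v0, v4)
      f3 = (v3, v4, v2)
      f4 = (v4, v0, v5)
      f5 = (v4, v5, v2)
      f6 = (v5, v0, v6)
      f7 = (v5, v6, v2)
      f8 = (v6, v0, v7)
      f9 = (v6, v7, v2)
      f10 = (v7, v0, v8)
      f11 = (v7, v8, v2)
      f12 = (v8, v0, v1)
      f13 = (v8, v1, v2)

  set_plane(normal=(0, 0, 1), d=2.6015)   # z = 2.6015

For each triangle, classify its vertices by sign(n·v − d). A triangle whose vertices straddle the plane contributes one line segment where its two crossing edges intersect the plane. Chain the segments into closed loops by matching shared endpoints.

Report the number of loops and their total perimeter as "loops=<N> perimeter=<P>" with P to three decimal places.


loops=1 perimeter=0.982

Straddling triangles (7 of 14):
  (v1,v3,v2) [--+] → (0.100755, 0.126347, 2.6015)–(0.161595, 0, 2.6015)  len=0.1402
  (v3,v4,v2) [--+] → (-0.0359549, 0.157535, 2.6015)–(0.100755, 0.126347, 2.6015)  len=0.1402
  (v4,v5,v2) [--+] → (-0.145597, 0.0701121, 2.6015)–(-0.0359549, 0.157535, 2.6015)  len=0.1402
  (v5,v6,v2) [--+] → (-0.145597, -0.0701121, 2.6015)–(-0.145597, 0.0701121, 2.6015)  len=0.1402
  (v6,v7,v2) [--+] → (-0.0359549, -0.157535, 2.6015)–(-0.145597, -0.0701121, 2.6015)  len=0.1402
  (v7,v8,v2) [--+] → (0.100755, -0.126347, 2.6015)–(-0.0359549, -0.157535, 2.6015)  len=0.1402
  (v8,v1,v2) [--+] → (0.161595, 0, 2.6015)–(0.100755, -0.126347, 2.6015)  len=0.1402

Chained into 1 loop(s):
  loop 1: 7 segments, perimeter = 0.9816
Total perimeter = 0.982


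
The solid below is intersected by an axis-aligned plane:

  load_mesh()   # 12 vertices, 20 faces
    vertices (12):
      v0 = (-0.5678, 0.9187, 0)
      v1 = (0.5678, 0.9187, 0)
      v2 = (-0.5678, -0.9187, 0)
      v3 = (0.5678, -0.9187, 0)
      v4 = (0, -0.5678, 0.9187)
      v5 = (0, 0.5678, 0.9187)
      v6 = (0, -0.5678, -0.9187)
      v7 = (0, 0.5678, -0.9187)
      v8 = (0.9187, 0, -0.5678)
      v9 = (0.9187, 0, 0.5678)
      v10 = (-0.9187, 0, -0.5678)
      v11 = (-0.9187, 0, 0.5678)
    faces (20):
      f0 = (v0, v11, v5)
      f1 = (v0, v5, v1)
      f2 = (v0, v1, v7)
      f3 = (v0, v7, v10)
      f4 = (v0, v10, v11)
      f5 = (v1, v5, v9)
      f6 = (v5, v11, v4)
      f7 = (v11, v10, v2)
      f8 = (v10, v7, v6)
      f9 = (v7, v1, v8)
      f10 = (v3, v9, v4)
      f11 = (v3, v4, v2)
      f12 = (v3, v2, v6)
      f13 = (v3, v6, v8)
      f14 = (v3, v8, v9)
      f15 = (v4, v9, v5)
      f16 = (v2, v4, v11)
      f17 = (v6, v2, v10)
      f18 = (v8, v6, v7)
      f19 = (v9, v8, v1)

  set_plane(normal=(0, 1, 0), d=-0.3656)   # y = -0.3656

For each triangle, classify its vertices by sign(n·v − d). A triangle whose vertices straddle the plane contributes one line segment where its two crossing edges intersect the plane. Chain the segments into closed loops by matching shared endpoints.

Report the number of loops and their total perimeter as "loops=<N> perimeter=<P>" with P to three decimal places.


Straddling triangles (10 of 20):
  (v5,v11,v4) [++-] → (-0.327159, -0.3656, 0.793741)–(0, -0.3656, 0.9187)  len=0.3502
  (v11,v10,v2) [++-] → (-0.779058, -0.3656, -0.341842)–(-0.779058, -0.3656, 0.341842)  len=0.6837
  (v10,v7,v6) [++-] → (0, -0.3656, -0.9187)–(-0.327159, -0.3656, -0.793741)  len=0.3502
  (v3,v9,v4) [-+-] → (0.779058, -0.3656, 0.341842)–(0.327159, -0.3656, 0.793741)  len=0.6391
  (v3,v6,v8) [--+] → (0.327159, -0.3656, -0.793741)–(0.779058, -0.3656, -0.341842)  len=0.6391
  (v3,v8,v9) [-++] → (0.779058, -0.3656, -0.341842)–(0.779058, -0.3656, 0.341842)  len=0.6837
  (v4,v9,v5) [-++] → (0.327159, -0.3656, 0.793741)–(0, -0.3656, 0.9187)  len=0.3502
  (v2,v4,v11) [--+] → (-0.327159, -0.3656, 0.793741)–(-0.779058, -0.3656, 0.341842)  len=0.6391
  (v6,v2,v10) [--+] → (-0.779058, -0.3656, -0.341842)–(-0.327159, -0.3656, -0.793741)  len=0.6391
  (v8,v6,v7) [+-+] → (0.327159, -0.3656, -0.793741)–(0, -0.3656, -0.9187)  len=0.3502

Chained into 1 loop(s):
  loop 1: 10 segments, perimeter = 5.3245
Total perimeter = 5.325

loops=1 perimeter=5.325


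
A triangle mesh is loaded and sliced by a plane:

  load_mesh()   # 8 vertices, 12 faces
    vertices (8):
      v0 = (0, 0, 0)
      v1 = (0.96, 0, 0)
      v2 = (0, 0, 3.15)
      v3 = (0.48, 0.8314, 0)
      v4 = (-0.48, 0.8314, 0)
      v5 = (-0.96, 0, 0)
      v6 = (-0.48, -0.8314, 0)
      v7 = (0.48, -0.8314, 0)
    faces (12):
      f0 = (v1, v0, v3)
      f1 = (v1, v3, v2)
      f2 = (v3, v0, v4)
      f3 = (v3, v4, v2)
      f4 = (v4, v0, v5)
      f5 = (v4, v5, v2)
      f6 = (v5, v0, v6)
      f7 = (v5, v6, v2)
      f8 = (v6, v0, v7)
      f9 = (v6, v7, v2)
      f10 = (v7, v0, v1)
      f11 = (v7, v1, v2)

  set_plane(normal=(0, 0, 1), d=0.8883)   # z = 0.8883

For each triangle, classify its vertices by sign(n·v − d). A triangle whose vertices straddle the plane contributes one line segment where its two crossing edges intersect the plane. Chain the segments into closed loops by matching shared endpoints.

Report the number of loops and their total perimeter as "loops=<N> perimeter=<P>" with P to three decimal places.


Straddling triangles (6 of 12):
  (v1,v3,v2) [--+] → (0.34464, 0.596945, 0.8883)–(0.68928, 0, 0.8883)  len=0.6893
  (v3,v4,v2) [--+] → (-0.34464, 0.596945, 0.8883)–(0.34464, 0.596945, 0.8883)  len=0.6893
  (v4,v5,v2) [--+] → (-0.68928, 0, 0.8883)–(-0.34464, 0.596945, 0.8883)  len=0.6893
  (v5,v6,v2) [--+] → (-0.34464, -0.596945, 0.8883)–(-0.68928, 0, 0.8883)  len=0.6893
  (v6,v7,v2) [--+] → (0.34464, -0.596945, 0.8883)–(-0.34464, -0.596945, 0.8883)  len=0.6893
  (v7,v1,v2) [--+] → (0.68928, 0, 0.8883)–(0.34464, -0.596945, 0.8883)  len=0.6893

Chained into 1 loop(s):
  loop 1: 6 segments, perimeter = 4.1357
Total perimeter = 4.136

loops=1 perimeter=4.136


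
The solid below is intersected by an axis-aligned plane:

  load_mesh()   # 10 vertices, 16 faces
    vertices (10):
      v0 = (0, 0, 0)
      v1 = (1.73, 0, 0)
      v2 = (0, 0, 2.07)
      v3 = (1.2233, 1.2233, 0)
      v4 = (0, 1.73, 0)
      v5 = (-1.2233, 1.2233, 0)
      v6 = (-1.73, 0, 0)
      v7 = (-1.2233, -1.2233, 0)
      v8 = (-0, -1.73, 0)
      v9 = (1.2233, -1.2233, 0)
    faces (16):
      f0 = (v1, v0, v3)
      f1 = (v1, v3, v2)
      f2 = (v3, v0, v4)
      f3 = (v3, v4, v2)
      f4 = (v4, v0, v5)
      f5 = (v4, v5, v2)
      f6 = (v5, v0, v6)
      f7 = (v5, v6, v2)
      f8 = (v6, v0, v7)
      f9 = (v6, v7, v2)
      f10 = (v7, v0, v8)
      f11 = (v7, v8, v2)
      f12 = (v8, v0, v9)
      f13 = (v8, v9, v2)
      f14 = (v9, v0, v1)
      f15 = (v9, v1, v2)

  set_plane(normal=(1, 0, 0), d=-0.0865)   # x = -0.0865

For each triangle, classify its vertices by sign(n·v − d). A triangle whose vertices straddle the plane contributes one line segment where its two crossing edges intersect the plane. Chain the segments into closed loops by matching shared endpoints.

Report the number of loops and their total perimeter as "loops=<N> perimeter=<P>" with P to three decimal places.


loops=1 perimeter=8.595

Straddling triangles (8 of 16):
  (v4,v0,v5) [++-] → (-0.0865, 0.0865, 0)–(-0.0865, 1.69417, 0)  len=1.6077
  (v4,v5,v2) [+-+] → (-0.0865, 1.69417, 0)–(-0.0865, 0.0865, 1.92363)  len=2.5070
  (v5,v0,v6) [-+-] → (-0.0865, 0.0865, 0)–(-0.0865, 0, 0)  len=0.0865
  (v5,v6,v2) [--+] → (-0.0865, 0, 1.9665)–(-0.0865, 0.0865, 1.92363)  len=0.0965
  (v6,v0,v7) [-+-] → (-0.0865, 0, 0)–(-0.0865, -0.0865, 0)  len=0.0865
  (v6,v7,v2) [--+] → (-0.0865, -0.0865, 1.92363)–(-0.0865, 0, 1.9665)  len=0.0965
  (v7,v0,v8) [-++] → (-0.0865, -0.0865, 0)–(-0.0865, -1.69417, 0)  len=1.6077
  (v7,v8,v2) [-++] → (-0.0865, -1.69417, 0)–(-0.0865, -0.0865, 1.92363)  len=2.5070

Chained into 1 loop(s):
  loop 1: 8 segments, perimeter = 8.5954
Total perimeter = 8.595


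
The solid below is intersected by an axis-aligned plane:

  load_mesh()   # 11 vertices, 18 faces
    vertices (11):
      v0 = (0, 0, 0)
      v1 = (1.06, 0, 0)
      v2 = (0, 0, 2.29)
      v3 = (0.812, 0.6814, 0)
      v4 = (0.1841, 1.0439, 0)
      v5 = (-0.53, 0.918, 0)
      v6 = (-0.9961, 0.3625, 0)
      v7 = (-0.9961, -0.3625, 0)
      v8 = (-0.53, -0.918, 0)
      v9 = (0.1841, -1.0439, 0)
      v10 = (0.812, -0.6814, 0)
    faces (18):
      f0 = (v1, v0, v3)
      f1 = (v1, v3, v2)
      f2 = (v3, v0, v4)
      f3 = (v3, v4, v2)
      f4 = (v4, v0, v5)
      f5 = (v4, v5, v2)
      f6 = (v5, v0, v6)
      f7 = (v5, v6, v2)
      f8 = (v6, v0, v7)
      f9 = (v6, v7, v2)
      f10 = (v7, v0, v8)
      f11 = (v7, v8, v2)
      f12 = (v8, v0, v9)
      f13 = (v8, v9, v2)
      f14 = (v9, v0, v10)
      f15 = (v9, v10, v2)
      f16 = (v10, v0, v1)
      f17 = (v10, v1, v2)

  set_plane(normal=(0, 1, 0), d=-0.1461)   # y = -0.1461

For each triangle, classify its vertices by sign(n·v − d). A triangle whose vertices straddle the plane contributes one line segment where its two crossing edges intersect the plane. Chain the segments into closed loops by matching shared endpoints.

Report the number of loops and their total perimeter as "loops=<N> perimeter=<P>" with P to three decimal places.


Straddling triangles (10 of 18):
  (v6,v0,v7) [++-] → (-0.401463, -0.1461, 0)–(-0.9961, -0.1461, 0)  len=0.5946
  (v6,v7,v2) [+-+] → (-0.9961, -0.1461, 0)–(-0.401463, -0.1461, 1.36705)  len=1.4908
  (v7,v0,v8) [-+-] → (-0.401463, -0.1461, 0)–(-0.0843497, -0.1461, 0)  len=0.3171
  (v7,v8,v2) [--+] → (-0.0843497, -0.1461, 1.92555)–(-0.401463, -0.1461, 1.36705)  len=0.6422
  (v8,v0,v9) [-+-] → (-0.0843497, -0.1461, 0)–(0.0257659, -0.1461, 0)  len=0.1101
  (v8,v9,v2) [--+] → (0.0257659, -0.1461, 1.9695)–(-0.0843497, -0.1461, 1.92555)  len=0.1186
  (v9,v0,v10) [-+-] → (0.0257659, -0.1461, 0)–(0.174102, -0.1461, 0)  len=0.1483
  (v9,v10,v2) [--+] → (0.174102, -0.1461, 1.799)–(0.0257659, -0.1461, 1.9695)  len=0.2260
  (v10,v0,v1) [-++] → (0.174102, -0.1461, 0)–(1.00683, -0.1461, 0)  len=0.8327
  (v10,v1,v2) [-++] → (1.00683, -0.1461, 0)–(0.174102, -0.1461, 1.799)  len=1.9824

Chained into 1 loop(s):
  loop 1: 10 segments, perimeter = 6.4629
Total perimeter = 6.463

loops=1 perimeter=6.463
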